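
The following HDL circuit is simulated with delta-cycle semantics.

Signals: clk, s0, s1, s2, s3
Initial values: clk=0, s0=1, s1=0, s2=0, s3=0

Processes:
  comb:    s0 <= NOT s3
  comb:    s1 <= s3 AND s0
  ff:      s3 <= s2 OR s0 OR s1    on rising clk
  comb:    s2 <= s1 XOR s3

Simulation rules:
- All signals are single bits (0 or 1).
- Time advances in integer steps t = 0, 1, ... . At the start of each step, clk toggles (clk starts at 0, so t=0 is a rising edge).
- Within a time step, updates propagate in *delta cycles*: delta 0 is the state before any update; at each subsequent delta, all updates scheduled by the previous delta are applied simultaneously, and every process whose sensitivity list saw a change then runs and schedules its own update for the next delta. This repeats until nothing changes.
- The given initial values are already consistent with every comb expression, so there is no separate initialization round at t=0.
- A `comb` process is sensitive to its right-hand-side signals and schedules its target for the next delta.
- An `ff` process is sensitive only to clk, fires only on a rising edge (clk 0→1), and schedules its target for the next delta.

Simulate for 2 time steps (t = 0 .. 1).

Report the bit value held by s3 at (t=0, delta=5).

t=0 Δ0: s1=0 s0=1 clk=0 s2=0 s3=0
  Δ1: clk:0→1
  Δ2: s3:0→1
  Δ3: s1:0→1, s0:1→0, s2:0→1
  Δ4: s1:1→0, s2:1→0
  Δ5: s2:0→1
  (5Δ to stable)
t=1 Δ0: s1=0 s0=0 clk=1 s2=1 s3=1
  Δ1: clk:1→0
  (1Δ to stable)

1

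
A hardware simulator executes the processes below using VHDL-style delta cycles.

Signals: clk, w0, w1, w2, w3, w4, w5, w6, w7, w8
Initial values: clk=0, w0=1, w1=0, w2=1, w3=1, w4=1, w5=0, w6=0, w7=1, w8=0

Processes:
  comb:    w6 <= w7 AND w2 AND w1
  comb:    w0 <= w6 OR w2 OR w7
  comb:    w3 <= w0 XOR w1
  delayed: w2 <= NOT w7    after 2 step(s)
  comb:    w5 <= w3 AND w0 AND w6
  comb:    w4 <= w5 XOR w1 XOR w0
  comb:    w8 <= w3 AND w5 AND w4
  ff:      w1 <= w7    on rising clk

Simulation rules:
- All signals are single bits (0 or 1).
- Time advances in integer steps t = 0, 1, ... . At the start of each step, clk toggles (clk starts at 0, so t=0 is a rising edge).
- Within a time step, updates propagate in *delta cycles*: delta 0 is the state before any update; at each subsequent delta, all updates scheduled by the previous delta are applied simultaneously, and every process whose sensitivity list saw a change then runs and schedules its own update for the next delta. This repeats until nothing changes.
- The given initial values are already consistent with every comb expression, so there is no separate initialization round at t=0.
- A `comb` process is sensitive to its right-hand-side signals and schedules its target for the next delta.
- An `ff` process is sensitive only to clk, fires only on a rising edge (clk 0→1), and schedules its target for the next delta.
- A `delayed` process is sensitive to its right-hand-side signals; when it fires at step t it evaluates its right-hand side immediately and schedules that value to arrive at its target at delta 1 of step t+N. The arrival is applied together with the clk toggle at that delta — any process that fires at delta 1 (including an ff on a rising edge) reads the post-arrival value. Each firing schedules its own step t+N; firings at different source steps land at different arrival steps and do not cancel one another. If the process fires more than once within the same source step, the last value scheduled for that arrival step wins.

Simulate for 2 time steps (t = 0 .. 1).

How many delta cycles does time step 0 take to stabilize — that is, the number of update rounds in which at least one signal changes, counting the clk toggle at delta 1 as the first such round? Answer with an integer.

t0.Δ0 w5=0 w8=0 w7=1 clk=0 w0=1 w4=1 w1=0 w6=0 w3=1 w2=1
t0.Δ1 w5=0 w8=0 w7=1 clk=1 w0=1 w4=1 w1=0 w6=0 w3=1 w2=1
t0.Δ2 w5=0 w8=0 w7=1 clk=1 w0=1 w4=1 w1=1 w6=0 w3=1 w2=1
t0.Δ3 w5=0 w8=0 w7=1 clk=1 w0=1 w4=0 w1=1 w6=1 w3=0 w2=1
t1.Δ0 w5=0 w8=0 w7=1 clk=1 w0=1 w4=0 w1=1 w6=1 w3=0 w2=1
t1.Δ1 w5=0 w8=0 w7=1 clk=0 w0=1 w4=0 w1=1 w6=1 w3=0 w2=1

3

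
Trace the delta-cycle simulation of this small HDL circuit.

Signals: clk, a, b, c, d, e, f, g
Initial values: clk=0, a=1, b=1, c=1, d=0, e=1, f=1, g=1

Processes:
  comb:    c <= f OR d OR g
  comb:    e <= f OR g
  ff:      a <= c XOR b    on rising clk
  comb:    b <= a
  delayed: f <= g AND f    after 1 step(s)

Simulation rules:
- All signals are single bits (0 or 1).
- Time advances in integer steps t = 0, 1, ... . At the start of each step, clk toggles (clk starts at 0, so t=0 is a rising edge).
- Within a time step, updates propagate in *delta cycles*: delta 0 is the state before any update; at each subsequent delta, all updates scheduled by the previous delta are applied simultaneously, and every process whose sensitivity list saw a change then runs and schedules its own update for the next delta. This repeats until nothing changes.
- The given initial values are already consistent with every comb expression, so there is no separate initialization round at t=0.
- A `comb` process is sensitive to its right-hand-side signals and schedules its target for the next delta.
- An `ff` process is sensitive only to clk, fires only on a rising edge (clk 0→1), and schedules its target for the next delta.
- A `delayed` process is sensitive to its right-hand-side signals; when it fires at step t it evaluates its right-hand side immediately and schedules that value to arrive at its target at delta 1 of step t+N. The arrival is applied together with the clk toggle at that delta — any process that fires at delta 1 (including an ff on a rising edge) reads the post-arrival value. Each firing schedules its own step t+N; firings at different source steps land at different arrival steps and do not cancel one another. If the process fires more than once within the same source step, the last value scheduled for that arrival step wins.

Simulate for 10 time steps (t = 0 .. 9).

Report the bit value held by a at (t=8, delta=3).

t0.Δ0 a=1 b=1 clk=0 e=1 f=1 c=1 d=0 g=1
t0.Δ1 a=1 b=1 clk=1 e=1 f=1 c=1 d=0 g=1
t0.Δ2 a=0 b=1 clk=1 e=1 f=1 c=1 d=0 g=1
t0.Δ3 a=0 b=0 clk=1 e=1 f=1 c=1 d=0 g=1
t1.Δ0 a=0 b=0 clk=1 e=1 f=1 c=1 d=0 g=1
t1.Δ1 a=0 b=0 clk=0 e=1 f=1 c=1 d=0 g=1
t2.Δ0 a=0 b=0 clk=0 e=1 f=1 c=1 d=0 g=1
t2.Δ1 a=0 b=0 clk=1 e=1 f=1 c=1 d=0 g=1
t2.Δ2 a=1 b=0 clk=1 e=1 f=1 c=1 d=0 g=1
t2.Δ3 a=1 b=1 clk=1 e=1 f=1 c=1 d=0 g=1
t3.Δ0 a=1 b=1 clk=1 e=1 f=1 c=1 d=0 g=1
t3.Δ1 a=1 b=1 clk=0 e=1 f=1 c=1 d=0 g=1
t4.Δ0 a=1 b=1 clk=0 e=1 f=1 c=1 d=0 g=1
t4.Δ1 a=1 b=1 clk=1 e=1 f=1 c=1 d=0 g=1
t4.Δ2 a=0 b=1 clk=1 e=1 f=1 c=1 d=0 g=1
t4.Δ3 a=0 b=0 clk=1 e=1 f=1 c=1 d=0 g=1
t5.Δ0 a=0 b=0 clk=1 e=1 f=1 c=1 d=0 g=1
t5.Δ1 a=0 b=0 clk=0 e=1 f=1 c=1 d=0 g=1
t6.Δ0 a=0 b=0 clk=0 e=1 f=1 c=1 d=0 g=1
t6.Δ1 a=0 b=0 clk=1 e=1 f=1 c=1 d=0 g=1
t6.Δ2 a=1 b=0 clk=1 e=1 f=1 c=1 d=0 g=1
t6.Δ3 a=1 b=1 clk=1 e=1 f=1 c=1 d=0 g=1
t7.Δ0 a=1 b=1 clk=1 e=1 f=1 c=1 d=0 g=1
t7.Δ1 a=1 b=1 clk=0 e=1 f=1 c=1 d=0 g=1
t8.Δ0 a=1 b=1 clk=0 e=1 f=1 c=1 d=0 g=1
t8.Δ1 a=1 b=1 clk=1 e=1 f=1 c=1 d=0 g=1
t8.Δ2 a=0 b=1 clk=1 e=1 f=1 c=1 d=0 g=1
t8.Δ3 a=0 b=0 clk=1 e=1 f=1 c=1 d=0 g=1
t9.Δ0 a=0 b=0 clk=1 e=1 f=1 c=1 d=0 g=1
t9.Δ1 a=0 b=0 clk=0 e=1 f=1 c=1 d=0 g=1

0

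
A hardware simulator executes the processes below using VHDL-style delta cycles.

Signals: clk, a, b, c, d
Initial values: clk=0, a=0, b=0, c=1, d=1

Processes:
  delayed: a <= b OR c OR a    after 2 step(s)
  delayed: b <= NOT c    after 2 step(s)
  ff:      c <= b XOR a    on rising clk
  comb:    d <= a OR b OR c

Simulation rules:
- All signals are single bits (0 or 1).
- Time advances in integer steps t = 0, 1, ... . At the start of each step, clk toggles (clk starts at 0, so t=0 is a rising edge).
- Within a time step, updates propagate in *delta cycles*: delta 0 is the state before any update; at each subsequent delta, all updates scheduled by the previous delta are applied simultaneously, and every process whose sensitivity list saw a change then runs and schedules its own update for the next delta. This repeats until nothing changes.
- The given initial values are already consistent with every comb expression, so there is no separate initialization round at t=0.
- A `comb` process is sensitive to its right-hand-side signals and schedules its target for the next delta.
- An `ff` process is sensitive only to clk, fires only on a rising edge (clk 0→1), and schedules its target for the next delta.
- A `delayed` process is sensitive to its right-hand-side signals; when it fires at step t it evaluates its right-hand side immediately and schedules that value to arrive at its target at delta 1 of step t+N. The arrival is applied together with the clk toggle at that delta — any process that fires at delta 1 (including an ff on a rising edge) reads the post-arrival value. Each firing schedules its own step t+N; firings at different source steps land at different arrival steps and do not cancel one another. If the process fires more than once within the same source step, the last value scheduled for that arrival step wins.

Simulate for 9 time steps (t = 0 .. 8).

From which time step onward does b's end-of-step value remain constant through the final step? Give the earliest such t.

[bits: b,a,clk,c,d]
t=0: Δ0=00011 Δ1=00111 Δ2=00101 Δ3=00100 | 3Δ
t=1: Δ0=00100 Δ1=00000 | 1Δ
t=2: Δ0=00000 Δ1=10100 Δ2=10111 | 2Δ
t=3: Δ0=10111 Δ1=10011 | 1Δ
t=4: Δ0=10011 Δ1=01111 | 1Δ
t=5: Δ0=01111 Δ1=01011 | 1Δ
t=6: Δ0=01011 Δ1=01111 | 1Δ
t=7: Δ0=01111 Δ1=01011 | 1Δ
t=8: Δ0=01011 Δ1=01111 | 1Δ

4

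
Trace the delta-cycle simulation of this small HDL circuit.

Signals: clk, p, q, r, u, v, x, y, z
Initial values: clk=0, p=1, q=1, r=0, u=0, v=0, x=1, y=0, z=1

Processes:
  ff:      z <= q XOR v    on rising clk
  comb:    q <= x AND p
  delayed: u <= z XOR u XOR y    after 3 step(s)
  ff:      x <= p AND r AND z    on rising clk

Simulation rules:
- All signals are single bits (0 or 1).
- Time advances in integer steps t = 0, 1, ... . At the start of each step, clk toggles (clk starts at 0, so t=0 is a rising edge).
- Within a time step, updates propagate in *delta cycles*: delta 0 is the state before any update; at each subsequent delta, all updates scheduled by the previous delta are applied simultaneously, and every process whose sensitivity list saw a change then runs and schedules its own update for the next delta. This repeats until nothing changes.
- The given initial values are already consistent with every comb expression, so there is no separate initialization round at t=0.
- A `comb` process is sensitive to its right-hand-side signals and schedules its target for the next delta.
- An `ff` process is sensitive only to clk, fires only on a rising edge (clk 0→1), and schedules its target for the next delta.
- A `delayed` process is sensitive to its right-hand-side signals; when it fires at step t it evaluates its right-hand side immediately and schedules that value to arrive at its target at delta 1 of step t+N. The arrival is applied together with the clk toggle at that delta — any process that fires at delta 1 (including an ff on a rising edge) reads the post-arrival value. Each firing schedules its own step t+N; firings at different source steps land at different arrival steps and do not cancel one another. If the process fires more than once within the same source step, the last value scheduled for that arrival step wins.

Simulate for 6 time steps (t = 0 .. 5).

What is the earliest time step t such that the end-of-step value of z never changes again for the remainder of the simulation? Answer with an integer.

2

[bits: clk,r,y,v,x,p,q,u,z]
t=0: Δ0=000011101 Δ1=100011101 Δ2=100001101 Δ3=100001001 | 3Δ
t=1: Δ0=100001001 Δ1=000001001 | 1Δ
t=2: Δ0=000001001 Δ1=100001001 Δ2=100001000 | 2Δ
t=3: Δ0=100001000 Δ1=000001000 | 1Δ
t=4: Δ0=000001000 Δ1=100001000 | 1Δ
t=5: Δ0=100001000 Δ1=000001000 | 1Δ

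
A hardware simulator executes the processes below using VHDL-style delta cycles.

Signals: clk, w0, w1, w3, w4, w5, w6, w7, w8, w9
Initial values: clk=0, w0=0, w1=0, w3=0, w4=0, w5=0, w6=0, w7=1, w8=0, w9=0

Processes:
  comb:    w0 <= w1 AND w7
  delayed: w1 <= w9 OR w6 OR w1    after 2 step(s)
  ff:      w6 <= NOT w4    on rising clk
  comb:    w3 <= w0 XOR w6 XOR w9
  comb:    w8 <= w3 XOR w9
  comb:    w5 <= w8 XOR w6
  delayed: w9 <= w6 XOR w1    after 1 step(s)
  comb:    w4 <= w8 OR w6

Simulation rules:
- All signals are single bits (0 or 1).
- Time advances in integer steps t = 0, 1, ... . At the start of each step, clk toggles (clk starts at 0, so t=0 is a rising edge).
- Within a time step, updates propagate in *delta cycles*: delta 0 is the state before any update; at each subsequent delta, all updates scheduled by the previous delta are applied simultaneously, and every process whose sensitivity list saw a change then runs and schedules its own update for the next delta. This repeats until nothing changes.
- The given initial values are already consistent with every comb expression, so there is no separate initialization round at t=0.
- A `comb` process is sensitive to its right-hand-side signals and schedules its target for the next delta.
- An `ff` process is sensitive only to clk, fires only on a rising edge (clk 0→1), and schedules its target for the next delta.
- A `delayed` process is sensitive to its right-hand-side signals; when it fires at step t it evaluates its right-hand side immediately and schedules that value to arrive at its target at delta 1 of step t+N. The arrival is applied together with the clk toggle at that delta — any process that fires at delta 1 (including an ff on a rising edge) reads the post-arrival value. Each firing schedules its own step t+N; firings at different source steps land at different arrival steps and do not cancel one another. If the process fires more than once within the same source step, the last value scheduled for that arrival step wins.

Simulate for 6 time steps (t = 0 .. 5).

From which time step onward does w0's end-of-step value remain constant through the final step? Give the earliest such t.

2

[bits: clk,w4,w0,w1,w3,w6,w5,w9,w7,w8]
t=0: Δ0=0000000010 Δ1=1000000010 Δ2=1000010010 Δ3=1100111010 Δ4=1100111011 Δ5=1100110011 | 5Δ
t=1: Δ0=1100110011 Δ1=0100110111 Δ2=0100010110 Δ3=0100011111 Δ4=0100010111 | 4Δ
t=2: Δ0=0100010111 Δ1=1101010111 Δ2=1111000111 Δ3=1111001111 | 3Δ
t=3: Δ0=1111001111 Δ1=0111001111 | 1Δ
t=4: Δ0=0111001111 Δ1=1111001111 | 1Δ
t=5: Δ0=1111001111 Δ1=0111001111 | 1Δ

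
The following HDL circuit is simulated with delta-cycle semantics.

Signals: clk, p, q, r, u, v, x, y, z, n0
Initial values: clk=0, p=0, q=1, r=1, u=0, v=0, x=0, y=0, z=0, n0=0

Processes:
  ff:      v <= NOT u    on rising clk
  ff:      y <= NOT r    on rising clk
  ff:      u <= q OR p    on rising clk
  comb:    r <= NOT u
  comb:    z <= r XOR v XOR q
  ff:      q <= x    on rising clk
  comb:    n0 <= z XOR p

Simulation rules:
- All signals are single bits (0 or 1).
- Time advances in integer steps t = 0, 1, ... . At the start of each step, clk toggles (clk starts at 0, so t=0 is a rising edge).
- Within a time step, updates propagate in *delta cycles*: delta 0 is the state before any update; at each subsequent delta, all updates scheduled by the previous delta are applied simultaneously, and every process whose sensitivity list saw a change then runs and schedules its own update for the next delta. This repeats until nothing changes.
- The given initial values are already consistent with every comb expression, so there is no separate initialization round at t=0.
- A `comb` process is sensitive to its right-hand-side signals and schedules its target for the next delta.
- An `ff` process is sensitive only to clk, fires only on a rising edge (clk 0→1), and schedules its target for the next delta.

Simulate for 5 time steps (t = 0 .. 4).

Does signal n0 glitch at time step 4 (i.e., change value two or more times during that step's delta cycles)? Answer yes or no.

[bits: v,z,y,n0,u,clk,x,p,q,r]
t=0: Δ0=0000000011 Δ1=0000010011 Δ2=1000110001 Δ3=1000110000 Δ4=1100110000 Δ5=1101110000 | 5Δ
t=1: Δ0=1101110000 Δ1=1101100000 | 1Δ
t=2: Δ0=1101100000 Δ1=1101110000 Δ2=0111010000 Δ3=0011010001 Δ4=0110010001 Δ5=0111010001 | 5Δ
t=3: Δ0=0111010001 Δ1=0111000001 | 1Δ
t=4: Δ0=0111000001 Δ1=0111010001 Δ2=1101010001 Δ3=1001010001 Δ4=1000010001 | 4Δ

no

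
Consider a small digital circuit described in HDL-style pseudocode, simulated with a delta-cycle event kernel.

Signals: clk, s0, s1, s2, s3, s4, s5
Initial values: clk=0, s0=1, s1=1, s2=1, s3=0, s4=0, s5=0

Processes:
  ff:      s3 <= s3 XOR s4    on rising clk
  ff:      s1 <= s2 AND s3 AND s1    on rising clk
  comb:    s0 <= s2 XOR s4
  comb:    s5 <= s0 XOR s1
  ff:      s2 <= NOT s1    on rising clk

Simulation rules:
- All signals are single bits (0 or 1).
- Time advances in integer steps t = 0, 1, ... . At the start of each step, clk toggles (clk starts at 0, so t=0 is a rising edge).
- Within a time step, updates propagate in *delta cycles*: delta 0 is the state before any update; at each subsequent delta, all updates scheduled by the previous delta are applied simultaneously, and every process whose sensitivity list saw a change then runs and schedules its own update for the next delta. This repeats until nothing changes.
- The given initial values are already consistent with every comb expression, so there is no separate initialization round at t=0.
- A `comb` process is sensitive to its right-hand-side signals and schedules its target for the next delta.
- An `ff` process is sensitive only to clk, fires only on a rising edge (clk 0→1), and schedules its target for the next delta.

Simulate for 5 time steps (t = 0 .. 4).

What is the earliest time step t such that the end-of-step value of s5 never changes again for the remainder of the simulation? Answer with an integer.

2

[bits: s1,s0,s4,s2,s3,clk,s5]
t=0: Δ0=1101000 Δ1=1101010 Δ2=0100010 Δ3=0000011 Δ4=0000010 | 4Δ
t=1: Δ0=0000010 Δ1=0000000 | 1Δ
t=2: Δ0=0000000 Δ1=0000010 Δ2=0001010 Δ3=0101010 Δ4=0101011 | 4Δ
t=3: Δ0=0101011 Δ1=0101001 | 1Δ
t=4: Δ0=0101001 Δ1=0101011 | 1Δ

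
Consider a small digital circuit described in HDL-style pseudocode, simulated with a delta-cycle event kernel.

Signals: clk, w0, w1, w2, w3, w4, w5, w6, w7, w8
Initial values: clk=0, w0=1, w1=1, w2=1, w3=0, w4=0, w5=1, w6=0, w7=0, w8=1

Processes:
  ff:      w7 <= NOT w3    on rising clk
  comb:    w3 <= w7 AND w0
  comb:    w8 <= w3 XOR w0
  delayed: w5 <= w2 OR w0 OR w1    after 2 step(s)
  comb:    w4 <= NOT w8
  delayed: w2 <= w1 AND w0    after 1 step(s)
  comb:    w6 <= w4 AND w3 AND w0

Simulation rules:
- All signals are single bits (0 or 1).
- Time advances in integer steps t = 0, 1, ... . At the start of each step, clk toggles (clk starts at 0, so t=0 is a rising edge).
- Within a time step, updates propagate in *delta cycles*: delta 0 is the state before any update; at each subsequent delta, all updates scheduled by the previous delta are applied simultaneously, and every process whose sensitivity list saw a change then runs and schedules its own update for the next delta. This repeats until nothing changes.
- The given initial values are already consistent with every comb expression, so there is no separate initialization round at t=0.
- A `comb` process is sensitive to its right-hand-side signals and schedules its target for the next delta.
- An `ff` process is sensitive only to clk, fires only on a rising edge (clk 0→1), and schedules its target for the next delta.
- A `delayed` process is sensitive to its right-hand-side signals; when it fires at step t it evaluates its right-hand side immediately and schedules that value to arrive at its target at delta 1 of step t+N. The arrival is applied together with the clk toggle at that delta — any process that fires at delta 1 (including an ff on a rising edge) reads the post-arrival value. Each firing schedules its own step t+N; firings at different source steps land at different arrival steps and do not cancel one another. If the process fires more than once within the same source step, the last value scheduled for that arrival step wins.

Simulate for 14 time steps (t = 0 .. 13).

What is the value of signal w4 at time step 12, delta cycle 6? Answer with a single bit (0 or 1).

1

t=0 Δ0: w1=1 w0=1 w3=0 w4=0 w5=1 w8=1 clk=0 w7=0 w6=0 w2=1
  Δ1: clk:0→1
  Δ2: w7:0→1
  Δ3: w3:0→1
  Δ4: w8:1→0
  Δ5: w4:0→1
  Δ6: w6:0→1
  (6Δ to stable)
t=1 Δ0: w1=1 w0=1 w3=1 w4=1 w5=1 w8=0 clk=1 w7=1 w6=1 w2=1
  Δ1: clk:1→0
  (1Δ to stable)
t=2 Δ0: w1=1 w0=1 w3=1 w4=1 w5=1 w8=0 clk=0 w7=1 w6=1 w2=1
  Δ1: clk:0→1
  Δ2: w7:1→0
  Δ3: w3:1→0
  Δ4: w8:0→1, w6:1→0
  Δ5: w4:1→0
  (5Δ to stable)
t=3 Δ0: w1=1 w0=1 w3=0 w4=0 w5=1 w8=1 clk=1 w7=0 w6=0 w2=1
  Δ1: clk:1→0
  (1Δ to stable)
t=4 Δ0: w1=1 w0=1 w3=0 w4=0 w5=1 w8=1 clk=0 w7=0 w6=0 w2=1
  Δ1: clk:0→1
  Δ2: w7:0→1
  Δ3: w3:0→1
  Δ4: w8:1→0
  Δ5: w4:0→1
  Δ6: w6:0→1
  (6Δ to stable)
t=5 Δ0: w1=1 w0=1 w3=1 w4=1 w5=1 w8=0 clk=1 w7=1 w6=1 w2=1
  Δ1: clk:1→0
  (1Δ to stable)
t=6 Δ0: w1=1 w0=1 w3=1 w4=1 w5=1 w8=0 clk=0 w7=1 w6=1 w2=1
  Δ1: clk:0→1
  Δ2: w7:1→0
  Δ3: w3:1→0
  Δ4: w8:0→1, w6:1→0
  Δ5: w4:1→0
  (5Δ to stable)
t=7 Δ0: w1=1 w0=1 w3=0 w4=0 w5=1 w8=1 clk=1 w7=0 w6=0 w2=1
  Δ1: clk:1→0
  (1Δ to stable)
t=8 Δ0: w1=1 w0=1 w3=0 w4=0 w5=1 w8=1 clk=0 w7=0 w6=0 w2=1
  Δ1: clk:0→1
  Δ2: w7:0→1
  Δ3: w3:0→1
  Δ4: w8:1→0
  Δ5: w4:0→1
  Δ6: w6:0→1
  (6Δ to stable)
t=9 Δ0: w1=1 w0=1 w3=1 w4=1 w5=1 w8=0 clk=1 w7=1 w6=1 w2=1
  Δ1: clk:1→0
  (1Δ to stable)
t=10 Δ0: w1=1 w0=1 w3=1 w4=1 w5=1 w8=0 clk=0 w7=1 w6=1 w2=1
  Δ1: clk:0→1
  Δ2: w7:1→0
  Δ3: w3:1→0
  Δ4: w8:0→1, w6:1→0
  Δ5: w4:1→0
  (5Δ to stable)
t=11 Δ0: w1=1 w0=1 w3=0 w4=0 w5=1 w8=1 clk=1 w7=0 w6=0 w2=1
  Δ1: clk:1→0
  (1Δ to stable)
t=12 Δ0: w1=1 w0=1 w3=0 w4=0 w5=1 w8=1 clk=0 w7=0 w6=0 w2=1
  Δ1: clk:0→1
  Δ2: w7:0→1
  Δ3: w3:0→1
  Δ4: w8:1→0
  Δ5: w4:0→1
  Δ6: w6:0→1
  (6Δ to stable)
t=13 Δ0: w1=1 w0=1 w3=1 w4=1 w5=1 w8=0 clk=1 w7=1 w6=1 w2=1
  Δ1: clk:1→0
  (1Δ to stable)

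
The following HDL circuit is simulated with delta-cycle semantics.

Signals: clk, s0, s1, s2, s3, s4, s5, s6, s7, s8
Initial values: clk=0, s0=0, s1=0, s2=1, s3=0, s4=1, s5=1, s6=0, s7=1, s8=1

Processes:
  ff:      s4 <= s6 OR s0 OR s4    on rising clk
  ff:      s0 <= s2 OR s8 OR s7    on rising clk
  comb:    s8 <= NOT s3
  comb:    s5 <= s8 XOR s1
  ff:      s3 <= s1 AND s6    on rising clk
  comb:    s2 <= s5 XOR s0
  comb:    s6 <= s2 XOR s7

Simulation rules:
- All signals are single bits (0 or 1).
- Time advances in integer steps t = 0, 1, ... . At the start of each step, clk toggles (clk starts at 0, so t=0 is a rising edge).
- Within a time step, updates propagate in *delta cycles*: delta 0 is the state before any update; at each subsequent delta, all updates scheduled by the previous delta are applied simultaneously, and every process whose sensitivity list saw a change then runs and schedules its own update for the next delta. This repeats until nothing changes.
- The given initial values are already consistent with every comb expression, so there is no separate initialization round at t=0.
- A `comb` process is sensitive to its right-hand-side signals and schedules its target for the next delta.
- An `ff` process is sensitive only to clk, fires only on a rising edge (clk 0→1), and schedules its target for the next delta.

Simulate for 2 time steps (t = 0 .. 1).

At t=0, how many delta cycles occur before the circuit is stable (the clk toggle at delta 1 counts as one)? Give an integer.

t=0 Δ0: s5=1 s7=1 s1=0 s3=0 s6=0 clk=0 s0=0 s4=1 s8=1 s2=1
  Δ1: clk:0→1
  Δ2: s0:0→1
  Δ3: s2:1→0
  Δ4: s6:0→1
  (4Δ to stable)
t=1 Δ0: s5=1 s7=1 s1=0 s3=0 s6=1 clk=1 s0=1 s4=1 s8=1 s2=0
  Δ1: clk:1→0
  (1Δ to stable)

4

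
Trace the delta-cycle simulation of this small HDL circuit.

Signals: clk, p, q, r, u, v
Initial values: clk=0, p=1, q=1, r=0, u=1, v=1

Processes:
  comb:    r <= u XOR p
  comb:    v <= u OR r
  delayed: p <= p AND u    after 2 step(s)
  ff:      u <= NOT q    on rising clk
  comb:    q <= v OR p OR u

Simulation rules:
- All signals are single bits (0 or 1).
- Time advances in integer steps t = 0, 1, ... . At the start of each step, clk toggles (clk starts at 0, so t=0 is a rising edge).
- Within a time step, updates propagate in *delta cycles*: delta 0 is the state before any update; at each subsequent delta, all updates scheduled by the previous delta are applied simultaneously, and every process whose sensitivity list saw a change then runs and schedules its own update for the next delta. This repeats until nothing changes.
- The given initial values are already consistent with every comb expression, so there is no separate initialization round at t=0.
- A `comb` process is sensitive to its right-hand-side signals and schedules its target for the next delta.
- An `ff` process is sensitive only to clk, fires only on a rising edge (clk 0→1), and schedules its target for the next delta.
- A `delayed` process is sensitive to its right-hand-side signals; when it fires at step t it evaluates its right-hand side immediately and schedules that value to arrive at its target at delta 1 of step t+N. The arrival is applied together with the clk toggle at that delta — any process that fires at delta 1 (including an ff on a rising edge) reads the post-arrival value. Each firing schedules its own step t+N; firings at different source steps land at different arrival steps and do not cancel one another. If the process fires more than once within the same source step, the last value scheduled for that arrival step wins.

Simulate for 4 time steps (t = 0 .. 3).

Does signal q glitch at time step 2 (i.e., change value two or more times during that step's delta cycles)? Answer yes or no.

t=0 Δ0: r=0 p=1 u=1 v=1 clk=0 q=1
  Δ1: clk:0→1
  Δ2: u:1→0
  Δ3: r:0→1, v:1→0
  Δ4: v:0→1
  (4Δ to stable)
t=1 Δ0: r=1 p=1 u=0 v=1 clk=1 q=1
  Δ1: clk:1→0
  (1Δ to stable)
t=2 Δ0: r=1 p=1 u=0 v=1 clk=0 q=1
  Δ1: p:1→0, clk:0→1
  Δ2: r:1→0
  Δ3: v:1→0
  Δ4: q:1→0
  (4Δ to stable)
t=3 Δ0: r=0 p=0 u=0 v=0 clk=1 q=0
  Δ1: clk:1→0
  (1Δ to stable)

no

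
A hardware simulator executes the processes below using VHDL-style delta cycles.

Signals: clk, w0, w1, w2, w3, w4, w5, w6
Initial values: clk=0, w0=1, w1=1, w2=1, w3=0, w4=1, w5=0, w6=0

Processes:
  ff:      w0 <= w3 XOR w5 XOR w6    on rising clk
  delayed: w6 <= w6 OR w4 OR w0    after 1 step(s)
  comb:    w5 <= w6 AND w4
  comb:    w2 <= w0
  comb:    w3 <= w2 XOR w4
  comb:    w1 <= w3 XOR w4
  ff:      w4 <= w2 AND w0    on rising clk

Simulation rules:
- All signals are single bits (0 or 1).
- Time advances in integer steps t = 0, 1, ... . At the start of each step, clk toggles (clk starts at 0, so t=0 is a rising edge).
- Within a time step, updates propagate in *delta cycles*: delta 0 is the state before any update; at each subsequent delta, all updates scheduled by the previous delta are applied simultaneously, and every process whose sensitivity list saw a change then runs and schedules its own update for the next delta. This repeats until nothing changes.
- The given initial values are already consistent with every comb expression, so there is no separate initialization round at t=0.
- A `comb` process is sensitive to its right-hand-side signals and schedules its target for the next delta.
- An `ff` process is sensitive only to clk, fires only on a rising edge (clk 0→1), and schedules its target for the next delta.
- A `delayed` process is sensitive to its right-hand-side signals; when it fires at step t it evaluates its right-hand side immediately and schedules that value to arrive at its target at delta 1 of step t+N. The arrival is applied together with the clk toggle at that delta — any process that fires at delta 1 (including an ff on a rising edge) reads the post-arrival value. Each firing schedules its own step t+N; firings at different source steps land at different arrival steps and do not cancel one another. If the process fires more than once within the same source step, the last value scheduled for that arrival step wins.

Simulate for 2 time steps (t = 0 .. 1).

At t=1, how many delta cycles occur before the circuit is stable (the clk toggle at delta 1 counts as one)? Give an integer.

t0.Δ0 w3=0 w0=1 w5=0 clk=0 w1=1 w6=0 w2=1 w4=1
t0.Δ1 w3=0 w0=1 w5=0 clk=1 w1=1 w6=0 w2=1 w4=1
t0.Δ2 w3=0 w0=0 w5=0 clk=1 w1=1 w6=0 w2=1 w4=1
t0.Δ3 w3=0 w0=0 w5=0 clk=1 w1=1 w6=0 w2=0 w4=1
t0.Δ4 w3=1 w0=0 w5=0 clk=1 w1=1 w6=0 w2=0 w4=1
t0.Δ5 w3=1 w0=0 w5=0 clk=1 w1=0 w6=0 w2=0 w4=1
t1.Δ0 w3=1 w0=0 w5=0 clk=1 w1=0 w6=0 w2=0 w4=1
t1.Δ1 w3=1 w0=0 w5=0 clk=0 w1=0 w6=1 w2=0 w4=1
t1.Δ2 w3=1 w0=0 w5=1 clk=0 w1=0 w6=1 w2=0 w4=1

2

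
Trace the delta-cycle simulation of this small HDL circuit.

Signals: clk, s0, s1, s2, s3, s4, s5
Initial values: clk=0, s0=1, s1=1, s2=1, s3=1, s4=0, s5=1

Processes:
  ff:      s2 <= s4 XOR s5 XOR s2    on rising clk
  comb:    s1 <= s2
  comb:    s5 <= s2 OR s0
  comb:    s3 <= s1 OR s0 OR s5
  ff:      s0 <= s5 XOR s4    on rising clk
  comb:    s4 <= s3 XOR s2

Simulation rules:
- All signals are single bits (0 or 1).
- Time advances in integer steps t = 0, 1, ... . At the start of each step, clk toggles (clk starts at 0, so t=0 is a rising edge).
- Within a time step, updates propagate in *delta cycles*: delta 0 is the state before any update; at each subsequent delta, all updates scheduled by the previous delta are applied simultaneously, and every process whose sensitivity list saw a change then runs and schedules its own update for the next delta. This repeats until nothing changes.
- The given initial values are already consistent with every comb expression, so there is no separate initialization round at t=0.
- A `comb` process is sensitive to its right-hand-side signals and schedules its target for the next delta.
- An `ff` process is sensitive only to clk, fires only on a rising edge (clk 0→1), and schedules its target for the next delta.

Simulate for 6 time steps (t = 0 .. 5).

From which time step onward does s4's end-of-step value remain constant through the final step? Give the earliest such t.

2

t0.Δ0 s5=1 s1=1 s4=0 s0=1 clk=0 s2=1 s3=1
t0.Δ1 s5=1 s1=1 s4=0 s0=1 clk=1 s2=1 s3=1
t0.Δ2 s5=1 s1=1 s4=0 s0=1 clk=1 s2=0 s3=1
t0.Δ3 s5=1 s1=0 s4=1 s0=1 clk=1 s2=0 s3=1
t1.Δ0 s5=1 s1=0 s4=1 s0=1 clk=1 s2=0 s3=1
t1.Δ1 s5=1 s1=0 s4=1 s0=1 clk=0 s2=0 s3=1
t2.Δ0 s5=1 s1=0 s4=1 s0=1 clk=0 s2=0 s3=1
t2.Δ1 s5=1 s1=0 s4=1 s0=1 clk=1 s2=0 s3=1
t2.Δ2 s5=1 s1=0 s4=1 s0=0 clk=1 s2=0 s3=1
t2.Δ3 s5=0 s1=0 s4=1 s0=0 clk=1 s2=0 s3=1
t2.Δ4 s5=0 s1=0 s4=1 s0=0 clk=1 s2=0 s3=0
t2.Δ5 s5=0 s1=0 s4=0 s0=0 clk=1 s2=0 s3=0
t3.Δ0 s5=0 s1=0 s4=0 s0=0 clk=1 s2=0 s3=0
t3.Δ1 s5=0 s1=0 s4=0 s0=0 clk=0 s2=0 s3=0
t4.Δ0 s5=0 s1=0 s4=0 s0=0 clk=0 s2=0 s3=0
t4.Δ1 s5=0 s1=0 s4=0 s0=0 clk=1 s2=0 s3=0
t5.Δ0 s5=0 s1=0 s4=0 s0=0 clk=1 s2=0 s3=0
t5.Δ1 s5=0 s1=0 s4=0 s0=0 clk=0 s2=0 s3=0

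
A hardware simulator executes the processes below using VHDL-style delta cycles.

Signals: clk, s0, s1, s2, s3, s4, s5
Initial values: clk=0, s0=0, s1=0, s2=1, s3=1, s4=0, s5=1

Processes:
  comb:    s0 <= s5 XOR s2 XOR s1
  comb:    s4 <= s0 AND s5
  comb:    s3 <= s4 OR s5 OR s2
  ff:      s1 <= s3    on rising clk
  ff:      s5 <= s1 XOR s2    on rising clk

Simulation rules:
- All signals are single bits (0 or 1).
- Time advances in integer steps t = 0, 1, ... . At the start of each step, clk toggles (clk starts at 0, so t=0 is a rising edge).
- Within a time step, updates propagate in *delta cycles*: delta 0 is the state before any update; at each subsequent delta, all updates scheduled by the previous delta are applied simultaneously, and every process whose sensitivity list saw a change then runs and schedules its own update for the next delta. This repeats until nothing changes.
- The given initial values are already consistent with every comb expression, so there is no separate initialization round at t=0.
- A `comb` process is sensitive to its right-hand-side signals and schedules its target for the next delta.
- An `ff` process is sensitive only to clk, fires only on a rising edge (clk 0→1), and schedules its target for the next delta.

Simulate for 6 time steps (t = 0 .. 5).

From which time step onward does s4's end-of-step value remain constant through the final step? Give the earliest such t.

2

t0.Δ0 s1=0 s4=0 s5=1 s2=1 clk=0 s0=0 s3=1
t0.Δ1 s1=0 s4=0 s5=1 s2=1 clk=1 s0=0 s3=1
t0.Δ2 s1=1 s4=0 s5=1 s2=1 clk=1 s0=0 s3=1
t0.Δ3 s1=1 s4=0 s5=1 s2=1 clk=1 s0=1 s3=1
t0.Δ4 s1=1 s4=1 s5=1 s2=1 clk=1 s0=1 s3=1
t1.Δ0 s1=1 s4=1 s5=1 s2=1 clk=1 s0=1 s3=1
t1.Δ1 s1=1 s4=1 s5=1 s2=1 clk=0 s0=1 s3=1
t2.Δ0 s1=1 s4=1 s5=1 s2=1 clk=0 s0=1 s3=1
t2.Δ1 s1=1 s4=1 s5=1 s2=1 clk=1 s0=1 s3=1
t2.Δ2 s1=1 s4=1 s5=0 s2=1 clk=1 s0=1 s3=1
t2.Δ3 s1=1 s4=0 s5=0 s2=1 clk=1 s0=0 s3=1
t3.Δ0 s1=1 s4=0 s5=0 s2=1 clk=1 s0=0 s3=1
t3.Δ1 s1=1 s4=0 s5=0 s2=1 clk=0 s0=0 s3=1
t4.Δ0 s1=1 s4=0 s5=0 s2=1 clk=0 s0=0 s3=1
t4.Δ1 s1=1 s4=0 s5=0 s2=1 clk=1 s0=0 s3=1
t5.Δ0 s1=1 s4=0 s5=0 s2=1 clk=1 s0=0 s3=1
t5.Δ1 s1=1 s4=0 s5=0 s2=1 clk=0 s0=0 s3=1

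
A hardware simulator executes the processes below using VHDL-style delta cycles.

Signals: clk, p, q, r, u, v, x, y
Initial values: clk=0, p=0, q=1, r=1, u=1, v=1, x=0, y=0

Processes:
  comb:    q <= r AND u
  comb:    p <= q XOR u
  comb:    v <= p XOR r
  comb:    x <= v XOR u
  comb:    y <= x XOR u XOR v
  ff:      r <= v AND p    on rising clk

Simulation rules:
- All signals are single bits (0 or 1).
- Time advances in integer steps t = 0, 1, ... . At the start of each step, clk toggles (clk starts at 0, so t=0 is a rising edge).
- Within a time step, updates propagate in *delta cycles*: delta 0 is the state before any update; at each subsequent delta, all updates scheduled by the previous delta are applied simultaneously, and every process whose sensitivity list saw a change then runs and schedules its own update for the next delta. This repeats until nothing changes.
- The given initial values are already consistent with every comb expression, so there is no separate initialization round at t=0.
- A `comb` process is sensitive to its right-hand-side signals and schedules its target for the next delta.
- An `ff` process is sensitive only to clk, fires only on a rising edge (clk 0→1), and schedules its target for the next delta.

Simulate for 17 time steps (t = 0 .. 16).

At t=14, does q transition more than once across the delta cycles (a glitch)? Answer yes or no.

no

t0.Δ0 clk=0 x=0 u=1 r=1 y=0 v=1 p=0 q=1
t0.Δ1 clk=1 x=0 u=1 r=1 y=0 v=1 p=0 q=1
t0.Δ2 clk=1 x=0 u=1 r=0 y=0 v=1 p=0 q=1
t0.Δ3 clk=1 x=0 u=1 r=0 y=0 v=0 p=0 q=0
t0.Δ4 clk=1 x=1 u=1 r=0 y=1 v=0 p=1 q=0
t0.Δ5 clk=1 x=1 u=1 r=0 y=0 v=1 p=1 q=0
t0.Δ6 clk=1 x=0 u=1 r=0 y=1 v=1 p=1 q=0
t0.Δ7 clk=1 x=0 u=1 r=0 y=0 v=1 p=1 q=0
t1.Δ0 clk=1 x=0 u=1 r=0 y=0 v=1 p=1 q=0
t1.Δ1 clk=0 x=0 u=1 r=0 y=0 v=1 p=1 q=0
t2.Δ0 clk=0 x=0 u=1 r=0 y=0 v=1 p=1 q=0
t2.Δ1 clk=1 x=0 u=1 r=0 y=0 v=1 p=1 q=0
t2.Δ2 clk=1 x=0 u=1 r=1 y=0 v=1 p=1 q=0
t2.Δ3 clk=1 x=0 u=1 r=1 y=0 v=0 p=1 q=1
t2.Δ4 clk=1 x=1 u=1 r=1 y=1 v=0 p=0 q=1
t2.Δ5 clk=1 x=1 u=1 r=1 y=0 v=1 p=0 q=1
t2.Δ6 clk=1 x=0 u=1 r=1 y=1 v=1 p=0 q=1
t2.Δ7 clk=1 x=0 u=1 r=1 y=0 v=1 p=0 q=1
t3.Δ0 clk=1 x=0 u=1 r=1 y=0 v=1 p=0 q=1
t3.Δ1 clk=0 x=0 u=1 r=1 y=0 v=1 p=0 q=1
t4.Δ0 clk=0 x=0 u=1 r=1 y=0 v=1 p=0 q=1
t4.Δ1 clk=1 x=0 u=1 r=1 y=0 v=1 p=0 q=1
t4.Δ2 clk=1 x=0 u=1 r=0 y=0 v=1 p=0 q=1
t4.Δ3 clk=1 x=0 u=1 r=0 y=0 v=0 p=0 q=0
t4.Δ4 clk=1 x=1 u=1 r=0 y=1 v=0 p=1 q=0
t4.Δ5 clk=1 x=1 u=1 r=0 y=0 v=1 p=1 q=0
t4.Δ6 clk=1 x=0 u=1 r=0 y=1 v=1 p=1 q=0
t4.Δ7 clk=1 x=0 u=1 r=0 y=0 v=1 p=1 q=0
t5.Δ0 clk=1 x=0 u=1 r=0 y=0 v=1 p=1 q=0
t5.Δ1 clk=0 x=0 u=1 r=0 y=0 v=1 p=1 q=0
t6.Δ0 clk=0 x=0 u=1 r=0 y=0 v=1 p=1 q=0
t6.Δ1 clk=1 x=0 u=1 r=0 y=0 v=1 p=1 q=0
t6.Δ2 clk=1 x=0 u=1 r=1 y=0 v=1 p=1 q=0
t6.Δ3 clk=1 x=0 u=1 r=1 y=0 v=0 p=1 q=1
t6.Δ4 clk=1 x=1 u=1 r=1 y=1 v=0 p=0 q=1
t6.Δ5 clk=1 x=1 u=1 r=1 y=0 v=1 p=0 q=1
t6.Δ6 clk=1 x=0 u=1 r=1 y=1 v=1 p=0 q=1
t6.Δ7 clk=1 x=0 u=1 r=1 y=0 v=1 p=0 q=1
t7.Δ0 clk=1 x=0 u=1 r=1 y=0 v=1 p=0 q=1
t7.Δ1 clk=0 x=0 u=1 r=1 y=0 v=1 p=0 q=1
t8.Δ0 clk=0 x=0 u=1 r=1 y=0 v=1 p=0 q=1
t8.Δ1 clk=1 x=0 u=1 r=1 y=0 v=1 p=0 q=1
t8.Δ2 clk=1 x=0 u=1 r=0 y=0 v=1 p=0 q=1
t8.Δ3 clk=1 x=0 u=1 r=0 y=0 v=0 p=0 q=0
t8.Δ4 clk=1 x=1 u=1 r=0 y=1 v=0 p=1 q=0
t8.Δ5 clk=1 x=1 u=1 r=0 y=0 v=1 p=1 q=0
t8.Δ6 clk=1 x=0 u=1 r=0 y=1 v=1 p=1 q=0
t8.Δ7 clk=1 x=0 u=1 r=0 y=0 v=1 p=1 q=0
t9.Δ0 clk=1 x=0 u=1 r=0 y=0 v=1 p=1 q=0
t9.Δ1 clk=0 x=0 u=1 r=0 y=0 v=1 p=1 q=0
t10.Δ0 clk=0 x=0 u=1 r=0 y=0 v=1 p=1 q=0
t10.Δ1 clk=1 x=0 u=1 r=0 y=0 v=1 p=1 q=0
t10.Δ2 clk=1 x=0 u=1 r=1 y=0 v=1 p=1 q=0
t10.Δ3 clk=1 x=0 u=1 r=1 y=0 v=0 p=1 q=1
t10.Δ4 clk=1 x=1 u=1 r=1 y=1 v=0 p=0 q=1
t10.Δ5 clk=1 x=1 u=1 r=1 y=0 v=1 p=0 q=1
t10.Δ6 clk=1 x=0 u=1 r=1 y=1 v=1 p=0 q=1
t10.Δ7 clk=1 x=0 u=1 r=1 y=0 v=1 p=0 q=1
t11.Δ0 clk=1 x=0 u=1 r=1 y=0 v=1 p=0 q=1
t11.Δ1 clk=0 x=0 u=1 r=1 y=0 v=1 p=0 q=1
t12.Δ0 clk=0 x=0 u=1 r=1 y=0 v=1 p=0 q=1
t12.Δ1 clk=1 x=0 u=1 r=1 y=0 v=1 p=0 q=1
t12.Δ2 clk=1 x=0 u=1 r=0 y=0 v=1 p=0 q=1
t12.Δ3 clk=1 x=0 u=1 r=0 y=0 v=0 p=0 q=0
t12.Δ4 clk=1 x=1 u=1 r=0 y=1 v=0 p=1 q=0
t12.Δ5 clk=1 x=1 u=1 r=0 y=0 v=1 p=1 q=0
t12.Δ6 clk=1 x=0 u=1 r=0 y=1 v=1 p=1 q=0
t12.Δ7 clk=1 x=0 u=1 r=0 y=0 v=1 p=1 q=0
t13.Δ0 clk=1 x=0 u=1 r=0 y=0 v=1 p=1 q=0
t13.Δ1 clk=0 x=0 u=1 r=0 y=0 v=1 p=1 q=0
t14.Δ0 clk=0 x=0 u=1 r=0 y=0 v=1 p=1 q=0
t14.Δ1 clk=1 x=0 u=1 r=0 y=0 v=1 p=1 q=0
t14.Δ2 clk=1 x=0 u=1 r=1 y=0 v=1 p=1 q=0
t14.Δ3 clk=1 x=0 u=1 r=1 y=0 v=0 p=1 q=1
t14.Δ4 clk=1 x=1 u=1 r=1 y=1 v=0 p=0 q=1
t14.Δ5 clk=1 x=1 u=1 r=1 y=0 v=1 p=0 q=1
t14.Δ6 clk=1 x=0 u=1 r=1 y=1 v=1 p=0 q=1
t14.Δ7 clk=1 x=0 u=1 r=1 y=0 v=1 p=0 q=1
t15.Δ0 clk=1 x=0 u=1 r=1 y=0 v=1 p=0 q=1
t15.Δ1 clk=0 x=0 u=1 r=1 y=0 v=1 p=0 q=1
t16.Δ0 clk=0 x=0 u=1 r=1 y=0 v=1 p=0 q=1
t16.Δ1 clk=1 x=0 u=1 r=1 y=0 v=1 p=0 q=1
t16.Δ2 clk=1 x=0 u=1 r=0 y=0 v=1 p=0 q=1
t16.Δ3 clk=1 x=0 u=1 r=0 y=0 v=0 p=0 q=0
t16.Δ4 clk=1 x=1 u=1 r=0 y=1 v=0 p=1 q=0
t16.Δ5 clk=1 x=1 u=1 r=0 y=0 v=1 p=1 q=0
t16.Δ6 clk=1 x=0 u=1 r=0 y=1 v=1 p=1 q=0
t16.Δ7 clk=1 x=0 u=1 r=0 y=0 v=1 p=1 q=0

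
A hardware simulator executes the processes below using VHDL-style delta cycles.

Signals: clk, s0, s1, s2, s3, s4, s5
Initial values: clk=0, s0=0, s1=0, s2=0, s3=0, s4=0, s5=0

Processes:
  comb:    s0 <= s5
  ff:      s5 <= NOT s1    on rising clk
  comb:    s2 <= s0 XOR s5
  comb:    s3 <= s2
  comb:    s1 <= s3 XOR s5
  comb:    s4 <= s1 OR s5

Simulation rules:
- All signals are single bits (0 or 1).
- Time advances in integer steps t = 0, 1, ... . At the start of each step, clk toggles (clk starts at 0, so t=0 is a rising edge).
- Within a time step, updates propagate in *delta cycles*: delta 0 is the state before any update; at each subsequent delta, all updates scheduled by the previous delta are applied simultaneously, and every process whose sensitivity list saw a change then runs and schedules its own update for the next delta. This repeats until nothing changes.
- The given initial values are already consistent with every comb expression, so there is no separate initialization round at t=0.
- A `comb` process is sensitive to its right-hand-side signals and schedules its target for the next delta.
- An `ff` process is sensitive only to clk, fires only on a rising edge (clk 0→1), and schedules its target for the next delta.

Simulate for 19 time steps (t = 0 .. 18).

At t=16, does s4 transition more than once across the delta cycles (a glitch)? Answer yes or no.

no

[bits: s4,s2,s1,clk,s3,s0,s5]
t=0: Δ0=0000000 Δ1=0001000 Δ2=0001001 Δ3=1111011 Δ4=1011111 Δ5=1001011 Δ6=1011011 | 6Δ
t=1: Δ0=1011011 Δ1=1010011 | 1Δ
t=2: Δ0=1010011 Δ1=1011011 Δ2=1011010 Δ3=1101000 Δ4=0001100 Δ5=0011000 Δ6=1001000 Δ7=0001000 | 7Δ
t=3: Δ0=0001000 Δ1=0000000 | 1Δ
t=4: Δ0=0000000 Δ1=0001000 Δ2=0001001 Δ3=1111011 Δ4=1011111 Δ5=1001011 Δ6=1011011 | 6Δ
t=5: Δ0=1011011 Δ1=1010011 | 1Δ
t=6: Δ0=1010011 Δ1=1011011 Δ2=1011010 Δ3=1101000 Δ4=0001100 Δ5=0011000 Δ6=1001000 Δ7=0001000 | 7Δ
t=7: Δ0=0001000 Δ1=0000000 | 1Δ
t=8: Δ0=0000000 Δ1=0001000 Δ2=0001001 Δ3=1111011 Δ4=1011111 Δ5=1001011 Δ6=1011011 | 6Δ
t=9: Δ0=1011011 Δ1=1010011 | 1Δ
t=10: Δ0=1010011 Δ1=1011011 Δ2=1011010 Δ3=1101000 Δ4=0001100 Δ5=0011000 Δ6=1001000 Δ7=0001000 | 7Δ
t=11: Δ0=0001000 Δ1=0000000 | 1Δ
t=12: Δ0=0000000 Δ1=0001000 Δ2=0001001 Δ3=1111011 Δ4=1011111 Δ5=1001011 Δ6=1011011 | 6Δ
t=13: Δ0=1011011 Δ1=1010011 | 1Δ
t=14: Δ0=1010011 Δ1=1011011 Δ2=1011010 Δ3=1101000 Δ4=0001100 Δ5=0011000 Δ6=1001000 Δ7=0001000 | 7Δ
t=15: Δ0=0001000 Δ1=0000000 | 1Δ
t=16: Δ0=0000000 Δ1=0001000 Δ2=0001001 Δ3=1111011 Δ4=1011111 Δ5=1001011 Δ6=1011011 | 6Δ
t=17: Δ0=1011011 Δ1=1010011 | 1Δ
t=18: Δ0=1010011 Δ1=1011011 Δ2=1011010 Δ3=1101000 Δ4=0001100 Δ5=0011000 Δ6=1001000 Δ7=0001000 | 7Δ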